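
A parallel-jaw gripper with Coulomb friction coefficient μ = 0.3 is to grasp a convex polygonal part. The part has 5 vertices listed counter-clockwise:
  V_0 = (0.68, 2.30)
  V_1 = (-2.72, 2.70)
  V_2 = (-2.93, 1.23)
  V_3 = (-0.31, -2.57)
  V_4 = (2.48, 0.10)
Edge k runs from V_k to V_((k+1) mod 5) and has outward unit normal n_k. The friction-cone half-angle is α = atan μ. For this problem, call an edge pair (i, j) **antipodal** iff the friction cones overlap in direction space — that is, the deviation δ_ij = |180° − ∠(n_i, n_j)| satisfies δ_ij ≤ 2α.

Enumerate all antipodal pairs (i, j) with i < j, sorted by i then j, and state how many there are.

α = atan 0.3 = 16.70°;  2α = 33.40°
n_0 = (+0.1168, +0.9932)
n_1 = (-0.9899, +0.1414)
n_2 = (-0.8233, -0.5676)
n_3 = (+0.6914, -0.7225)
n_4 = (+0.7740, +0.6332)
  (0,1): δ = 91.42°  ·
  (0,2): δ = 48.70°  ·
  (0,3): δ = 50.45°  ·
  (0,4): δ = 136.00°  ·
  (1,2): δ = 137.28°  ·
  (1,3): δ = 38.13°  ·
  (1,4): δ = 47.42°  ·
  (2,3): δ = 80.84°  ·
  (2,4): δ = 4.70°  ✓
  (3,4): δ = 94.45°  ·
antipodal pairs: 1

count = 1; pairs: (2,4)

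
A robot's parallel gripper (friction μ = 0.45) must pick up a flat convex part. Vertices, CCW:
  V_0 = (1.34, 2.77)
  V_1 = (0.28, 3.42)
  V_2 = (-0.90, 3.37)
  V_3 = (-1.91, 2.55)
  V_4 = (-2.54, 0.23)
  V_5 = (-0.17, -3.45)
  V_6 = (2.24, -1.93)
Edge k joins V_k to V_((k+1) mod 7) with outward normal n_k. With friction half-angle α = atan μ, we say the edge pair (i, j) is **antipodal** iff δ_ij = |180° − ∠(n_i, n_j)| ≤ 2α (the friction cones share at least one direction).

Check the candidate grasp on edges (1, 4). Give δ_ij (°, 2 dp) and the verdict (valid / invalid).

δ = 59.64°, invalid

α = atan 0.45 = 24.23°;  2α = 48.46°
edge 1: e_1 = (-1.18, -0.05);  n_1 = (-0.0423, +0.9991)
edge 4: e_4 = (+2.37, -3.68);  n_4 = (-0.8407, -0.5415)
∠(n_1, n_4) = 120.36°
δ = |180° − 120.36°| = 59.64°
59.64° > 2α = 48.46°  →  invalid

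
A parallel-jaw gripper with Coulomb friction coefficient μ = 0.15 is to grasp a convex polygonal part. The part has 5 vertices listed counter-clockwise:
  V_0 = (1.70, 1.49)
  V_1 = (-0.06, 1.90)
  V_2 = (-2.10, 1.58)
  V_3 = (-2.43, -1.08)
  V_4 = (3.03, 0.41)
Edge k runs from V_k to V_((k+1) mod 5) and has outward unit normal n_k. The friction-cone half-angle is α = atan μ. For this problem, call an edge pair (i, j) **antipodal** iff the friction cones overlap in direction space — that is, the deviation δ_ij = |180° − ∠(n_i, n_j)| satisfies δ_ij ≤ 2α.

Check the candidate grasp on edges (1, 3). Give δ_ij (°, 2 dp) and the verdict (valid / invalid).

α = atan 0.15 = 8.53°;  2α = 17.06°
edge 1: e_1 = (-2.04, -0.32);  n_1 = (-0.1550, +0.9879)
edge 3: e_3 = (+5.46, +1.49);  n_3 = (+0.2633, -0.9647)
∠(n_1, n_3) = 173.65°
δ = |180° − 173.65°| = 6.35°
6.35° ≤ 2α = 17.06°  →  valid

δ = 6.35°, valid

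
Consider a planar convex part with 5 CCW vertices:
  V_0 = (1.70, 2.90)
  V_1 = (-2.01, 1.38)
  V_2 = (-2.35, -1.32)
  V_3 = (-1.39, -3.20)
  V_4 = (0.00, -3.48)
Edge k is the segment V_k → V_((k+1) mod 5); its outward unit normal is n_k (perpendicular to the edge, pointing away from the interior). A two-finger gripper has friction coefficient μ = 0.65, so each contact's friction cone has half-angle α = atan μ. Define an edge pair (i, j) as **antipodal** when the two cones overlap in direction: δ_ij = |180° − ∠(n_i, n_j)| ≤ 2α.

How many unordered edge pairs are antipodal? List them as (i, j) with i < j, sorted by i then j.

α = atan 0.65 = 33.02°;  2α = 66.05°
n_0 = (-0.3791, +0.9253)
n_1 = (-0.9922, +0.1249)
n_2 = (-0.8906, -0.4548)
n_3 = (-0.1975, -0.9803)
n_4 = (+0.9663, -0.2575)
  (0,1): δ = 119.46°  ·
  (0,2): δ = 85.23°  ·
  (0,3): δ = 33.67°  ✓
  (0,4): δ = 52.80°  ✓
  (1,2): δ = 145.77°  ·
  (1,3): δ = 94.21°  ·
  (1,4): δ = 7.74°  ✓
  (2,3): δ = 128.44°  ·
  (2,4): δ = 41.97°  ✓
  (3,4): δ = 93.53°  ·
antipodal pairs: 4

count = 4; pairs: (0,3), (0,4), (1,4), (2,4)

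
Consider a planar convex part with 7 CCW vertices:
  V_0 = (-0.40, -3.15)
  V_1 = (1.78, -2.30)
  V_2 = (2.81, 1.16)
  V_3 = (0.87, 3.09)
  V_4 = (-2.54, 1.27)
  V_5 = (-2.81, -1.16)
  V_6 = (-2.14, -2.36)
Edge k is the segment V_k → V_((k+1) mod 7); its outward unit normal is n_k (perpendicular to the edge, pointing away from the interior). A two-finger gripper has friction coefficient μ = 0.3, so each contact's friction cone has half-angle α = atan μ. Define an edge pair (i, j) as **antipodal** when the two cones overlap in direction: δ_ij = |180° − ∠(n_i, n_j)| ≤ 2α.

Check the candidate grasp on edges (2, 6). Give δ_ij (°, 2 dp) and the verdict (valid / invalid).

α = atan 0.3 = 16.70°;  2α = 33.40°
edge 2: e_2 = (-1.94, +1.93);  n_2 = (+0.7053, +0.7089)
edge 6: e_6 = (+1.74, -0.79);  n_6 = (-0.4134, -0.9105)
∠(n_2, n_6) = 159.57°
δ = |180° − 159.57°| = 20.43°
20.43° ≤ 2α = 33.40°  →  valid

δ = 20.43°, valid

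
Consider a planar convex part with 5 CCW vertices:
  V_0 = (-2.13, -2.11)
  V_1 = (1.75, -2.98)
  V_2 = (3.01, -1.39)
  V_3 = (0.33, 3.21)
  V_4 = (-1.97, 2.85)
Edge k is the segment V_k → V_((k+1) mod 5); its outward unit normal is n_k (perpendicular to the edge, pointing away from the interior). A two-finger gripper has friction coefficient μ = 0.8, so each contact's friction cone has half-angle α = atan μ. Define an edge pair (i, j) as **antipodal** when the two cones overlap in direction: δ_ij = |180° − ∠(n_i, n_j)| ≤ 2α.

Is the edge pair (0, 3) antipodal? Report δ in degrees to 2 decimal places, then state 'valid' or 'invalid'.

α = atan 0.8 = 38.66°;  2α = 77.32°
edge 0: e_0 = (+3.88, -0.87);  n_0 = (-0.2188, -0.9758)
edge 3: e_3 = (-2.30, -0.36);  n_3 = (-0.1546, +0.9880)
∠(n_0, n_3) = 158.47°
δ = |180° − 158.47°| = 21.53°
21.53° ≤ 2α = 77.32°  →  valid

δ = 21.53°, valid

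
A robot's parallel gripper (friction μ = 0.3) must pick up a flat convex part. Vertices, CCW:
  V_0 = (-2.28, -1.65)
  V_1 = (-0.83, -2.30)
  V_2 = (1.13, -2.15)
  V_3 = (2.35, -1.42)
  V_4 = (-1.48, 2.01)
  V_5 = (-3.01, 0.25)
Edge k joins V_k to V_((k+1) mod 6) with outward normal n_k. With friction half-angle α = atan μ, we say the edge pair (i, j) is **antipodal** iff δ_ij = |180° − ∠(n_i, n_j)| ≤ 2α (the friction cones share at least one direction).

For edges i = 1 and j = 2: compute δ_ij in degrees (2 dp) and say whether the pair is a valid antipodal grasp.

δ = 153.48°, invalid

α = atan 0.3 = 16.70°;  2α = 33.40°
edge 1: e_1 = (+1.96, +0.15);  n_1 = (+0.0763, -0.9971)
edge 2: e_2 = (+1.22, +0.73);  n_2 = (+0.5135, -0.8581)
∠(n_1, n_2) = 26.52°
δ = |180° − 26.52°| = 153.48°
153.48° > 2α = 33.40°  →  invalid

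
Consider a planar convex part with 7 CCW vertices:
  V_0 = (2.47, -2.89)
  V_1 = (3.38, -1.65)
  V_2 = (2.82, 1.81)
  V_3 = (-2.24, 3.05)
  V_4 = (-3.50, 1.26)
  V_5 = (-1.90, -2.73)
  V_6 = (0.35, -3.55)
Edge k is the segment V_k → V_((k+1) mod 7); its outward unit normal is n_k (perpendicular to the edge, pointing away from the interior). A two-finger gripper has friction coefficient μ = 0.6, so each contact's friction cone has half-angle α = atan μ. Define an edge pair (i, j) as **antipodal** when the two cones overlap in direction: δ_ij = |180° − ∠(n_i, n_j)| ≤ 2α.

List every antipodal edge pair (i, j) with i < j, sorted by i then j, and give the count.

α = atan 0.6 = 30.96°;  2α = 61.93°
n_0 = (+0.8062, -0.5916)
n_1 = (+0.9872, +0.1598)
n_2 = (+0.2380, +0.9713)
n_3 = (-0.8177, +0.5756)
n_4 = (-0.9282, -0.3722)
n_5 = (-0.3424, -0.9395)
n_6 = (+0.2972, -0.9548)
  (0,1): δ = 134.53°  ·
  (0,2): δ = 67.50°  ·
  (0,3): δ = 1.13°  ✓
  (0,4): δ = 58.12°  ✓
  (0,5): δ = 106.25°  ·
  (0,6): δ = 143.57°  ·
  (1,2): δ = 112.96°  ·
  (1,3): δ = 44.34°  ✓
  (1,4): δ = 12.66°  ✓
  (1,5): δ = 60.78°  ✓
  (1,6): δ = 98.10°  ·
  (2,3): δ = 111.37°  ·
  (2,4): δ = 54.38°  ✓
  (2,5): δ = 6.25°  ✓
  (2,6): δ = 31.06°  ✓
  (3,4): δ = 123.01°  ·
  (3,5): δ = 74.88°  ·
  (3,6): δ = 37.57°  ✓
  (4,5): δ = 131.87°  ·
  (4,6): δ = 94.56°  ·
  (5,6): δ = 142.68°  ·
antipodal pairs: 9

count = 9; pairs: (0,3), (0,4), (1,3), (1,4), (1,5), (2,4), (2,5), (2,6), (3,6)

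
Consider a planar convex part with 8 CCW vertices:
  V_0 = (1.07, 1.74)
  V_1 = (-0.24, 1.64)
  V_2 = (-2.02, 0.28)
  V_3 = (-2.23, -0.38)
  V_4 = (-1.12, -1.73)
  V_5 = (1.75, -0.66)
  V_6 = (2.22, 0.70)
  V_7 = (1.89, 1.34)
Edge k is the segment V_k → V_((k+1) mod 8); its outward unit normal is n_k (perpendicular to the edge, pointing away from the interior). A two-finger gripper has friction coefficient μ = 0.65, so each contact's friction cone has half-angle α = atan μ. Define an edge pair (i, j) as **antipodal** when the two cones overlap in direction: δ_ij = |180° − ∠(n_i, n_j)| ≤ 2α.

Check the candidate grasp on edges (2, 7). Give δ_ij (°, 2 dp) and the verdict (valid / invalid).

δ = 81.65°, invalid

α = atan 0.65 = 33.02°;  2α = 66.05°
edge 2: e_2 = (-0.21, -0.66);  n_2 = (-0.9529, +0.3032)
edge 7: e_7 = (-0.82, +0.40);  n_7 = (+0.4384, +0.8988)
∠(n_2, n_7) = 98.35°
δ = |180° − 98.35°| = 81.65°
81.65° > 2α = 66.05°  →  invalid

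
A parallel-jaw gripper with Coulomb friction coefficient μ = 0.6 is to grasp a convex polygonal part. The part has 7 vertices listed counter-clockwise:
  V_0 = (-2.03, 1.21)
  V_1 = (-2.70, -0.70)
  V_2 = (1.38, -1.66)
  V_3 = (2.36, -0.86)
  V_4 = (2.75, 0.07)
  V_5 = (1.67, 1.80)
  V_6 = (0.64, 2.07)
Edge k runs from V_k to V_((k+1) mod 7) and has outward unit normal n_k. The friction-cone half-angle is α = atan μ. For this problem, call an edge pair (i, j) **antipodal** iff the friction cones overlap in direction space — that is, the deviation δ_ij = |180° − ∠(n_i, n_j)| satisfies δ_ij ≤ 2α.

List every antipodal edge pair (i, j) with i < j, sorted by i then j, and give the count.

count = 9; pairs: (0,2), (0,3), (0,4), (1,4), (1,5), (1,6), (2,5), (2,6), (3,6)

α = atan 0.6 = 30.96°;  2α = 61.93°
n_0 = (-0.9436, +0.3310)
n_1 = (-0.2290, -0.9734)
n_2 = (+0.6324, -0.7747)
n_3 = (+0.9222, -0.3867)
n_4 = (+0.8483, +0.5296)
n_5 = (+0.2536, +0.9673)
n_6 = (-0.3066, +0.9518)
  (0,1): δ = 83.91°  ·
  (0,2): δ = 31.44°  ✓
  (0,3): δ = 3.42°  ✓
  (0,4): δ = 51.31°  ✓
  (0,5): δ = 94.64°  ·
  (0,6): δ = 127.18°  ·
  (1,2): δ = 127.53°  ·
  (1,3): δ = 99.51°  ·
  (1,4): δ = 44.78°  ✓
  (1,5): δ = 1.45°  ✓
  (1,6): δ = 31.09°  ✓
  (2,3): δ = 151.98°  ·
  (2,4): δ = 97.25°  ·
  (2,5): δ = 53.91°  ✓
  (2,6): δ = 21.37°  ✓
  (3,4): δ = 125.27°  ·
  (3,5): δ = 81.94°  ·
  (3,6): δ = 49.40°  ✓
  (4,5): δ = 136.66°  ·
  (4,6): δ = 104.12°  ·
  (5,6): δ = 147.46°  ·
antipodal pairs: 9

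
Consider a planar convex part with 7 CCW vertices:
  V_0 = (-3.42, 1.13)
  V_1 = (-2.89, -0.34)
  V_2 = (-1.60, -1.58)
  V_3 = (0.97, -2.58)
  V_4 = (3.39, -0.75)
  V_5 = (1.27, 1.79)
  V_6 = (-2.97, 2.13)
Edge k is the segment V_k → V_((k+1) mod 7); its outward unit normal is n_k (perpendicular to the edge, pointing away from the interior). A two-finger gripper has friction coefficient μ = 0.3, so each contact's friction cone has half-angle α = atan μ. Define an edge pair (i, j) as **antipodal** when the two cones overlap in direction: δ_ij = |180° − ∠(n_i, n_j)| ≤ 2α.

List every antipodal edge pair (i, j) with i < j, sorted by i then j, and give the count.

α = atan 0.3 = 16.70°;  2α = 33.40°
n_0 = (-0.9407, -0.3392)
n_1 = (-0.6930, -0.7209)
n_2 = (-0.3626, -0.9319)
n_3 = (+0.6032, -0.7976)
n_4 = (+0.7677, +0.6408)
n_5 = (+0.0799, +0.9968)
n_6 = (-0.9119, +0.4104)
  (0,1): δ = 153.69°  ·
  (0,2): δ = 131.09°  ·
  (0,3): δ = 72.73°  ·
  (0,4): δ = 20.02°  ✓
  (0,5): δ = 65.59°  ·
  (0,6): δ = 135.95°  ·
  (1,2): δ = 157.39°  ·
  (1,3): δ = 99.04°  ·
  (1,4): δ = 6.28°  ✓
  (1,5): δ = 39.28°  ·
  (1,6): δ = 109.64°  ·
  (2,3): δ = 121.64°  ·
  (2,4): δ = 28.89°  ✓
  (2,5): δ = 16.68°  ✓
  (2,6): δ = 87.03°  ·
  (3,4): δ = 87.25°  ·
  (3,5): δ = 41.68°  ·
  (3,6): δ = 28.68°  ✓
  (4,5): δ = 134.43°  ·
  (4,6): δ = 64.08°  ·
  (5,6): δ = 109.64°  ·
antipodal pairs: 5

count = 5; pairs: (0,4), (1,4), (2,4), (2,5), (3,6)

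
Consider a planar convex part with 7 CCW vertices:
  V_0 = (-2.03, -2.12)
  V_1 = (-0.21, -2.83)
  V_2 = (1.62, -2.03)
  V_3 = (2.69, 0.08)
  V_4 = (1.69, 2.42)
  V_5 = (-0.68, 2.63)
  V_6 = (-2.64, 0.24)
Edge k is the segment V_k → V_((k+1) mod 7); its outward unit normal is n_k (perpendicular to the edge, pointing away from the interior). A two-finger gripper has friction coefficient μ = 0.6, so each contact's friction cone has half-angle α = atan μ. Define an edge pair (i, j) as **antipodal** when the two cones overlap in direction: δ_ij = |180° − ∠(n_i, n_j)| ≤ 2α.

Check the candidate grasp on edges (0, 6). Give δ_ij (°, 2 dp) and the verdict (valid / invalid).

α = atan 0.6 = 30.96°;  2α = 61.93°
edge 0: e_0 = (+1.82, -0.71);  n_0 = (-0.3634, -0.9316)
edge 6: e_6 = (+0.61, -2.36);  n_6 = (-0.9682, -0.2503)
∠(n_0, n_6) = 54.20°
δ = |180° − 54.20°| = 125.80°
125.80° > 2α = 61.93°  →  invalid

δ = 125.80°, invalid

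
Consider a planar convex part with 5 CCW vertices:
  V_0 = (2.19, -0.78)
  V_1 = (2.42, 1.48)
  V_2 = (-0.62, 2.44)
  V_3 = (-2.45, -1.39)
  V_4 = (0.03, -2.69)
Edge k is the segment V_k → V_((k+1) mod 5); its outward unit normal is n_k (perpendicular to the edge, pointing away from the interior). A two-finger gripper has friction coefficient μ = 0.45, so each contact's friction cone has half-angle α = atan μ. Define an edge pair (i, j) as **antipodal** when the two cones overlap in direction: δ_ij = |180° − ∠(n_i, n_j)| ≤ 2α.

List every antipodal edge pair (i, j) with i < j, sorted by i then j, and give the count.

α = atan 0.45 = 24.23°;  2α = 48.46°
n_0 = (+0.9949, -0.1012)
n_1 = (+0.3011, +0.9536)
n_2 = (-0.9023, +0.4311)
n_3 = (-0.4643, -0.8857)
n_4 = (+0.6624, -0.7491)
  (0,1): δ = 101.71°  ·
  (0,2): δ = 19.73°  ✓
  (0,3): δ = 68.15°  ·
  (0,4): δ = 137.30°  ·
  (1,2): δ = 98.01°  ·
  (1,3): δ = 10.14°  ✓
  (1,4): δ = 59.01°  ·
  (2,3): δ = 92.12°  ·
  (2,4): δ = 22.98°  ✓
  (3,4): δ = 110.85°  ·
antipodal pairs: 3

count = 3; pairs: (0,2), (1,3), (2,4)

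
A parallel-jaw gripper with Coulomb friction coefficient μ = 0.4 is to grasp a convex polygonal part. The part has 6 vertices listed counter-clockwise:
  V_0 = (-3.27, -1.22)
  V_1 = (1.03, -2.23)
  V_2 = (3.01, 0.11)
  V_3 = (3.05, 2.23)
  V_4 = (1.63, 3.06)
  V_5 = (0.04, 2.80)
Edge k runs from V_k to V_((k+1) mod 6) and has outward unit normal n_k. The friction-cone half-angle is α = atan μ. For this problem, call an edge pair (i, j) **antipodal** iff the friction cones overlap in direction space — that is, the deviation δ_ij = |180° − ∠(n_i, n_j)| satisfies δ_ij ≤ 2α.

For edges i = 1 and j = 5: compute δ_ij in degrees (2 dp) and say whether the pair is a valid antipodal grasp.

α = atan 0.4 = 21.80°;  2α = 43.60°
edge 1: e_1 = (+1.98, +2.34);  n_1 = (+0.7634, -0.6459)
edge 5: e_5 = (-3.31, -4.02);  n_5 = (-0.7720, +0.6356)
∠(n_1, n_5) = 179.23°
δ = |180° − 179.23°| = 0.77°
0.77° ≤ 2α = 43.60°  →  valid

δ = 0.77°, valid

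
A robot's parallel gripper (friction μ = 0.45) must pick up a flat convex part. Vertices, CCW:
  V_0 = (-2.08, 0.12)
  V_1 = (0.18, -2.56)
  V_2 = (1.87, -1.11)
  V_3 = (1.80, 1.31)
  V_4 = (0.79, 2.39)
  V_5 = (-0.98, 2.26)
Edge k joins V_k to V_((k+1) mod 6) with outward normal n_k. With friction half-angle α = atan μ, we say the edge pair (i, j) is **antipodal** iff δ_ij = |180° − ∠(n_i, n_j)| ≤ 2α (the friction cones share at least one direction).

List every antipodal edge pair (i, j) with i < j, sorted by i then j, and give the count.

count = 5; pairs: (0,2), (0,3), (1,4), (1,5), (2,5)

α = atan 0.45 = 24.23°;  2α = 48.46°
n_0 = (-0.7645, -0.6447)
n_1 = (+0.6512, -0.7589)
n_2 = (+0.9996, +0.0289)
n_3 = (+0.7304, +0.6830)
n_4 = (-0.0732, +0.9973)
n_5 = (-0.8894, +0.4572)
  (0,1): δ = 89.51°  ·
  (0,2): δ = 38.48°  ✓
  (0,3): δ = 2.94°  ✓
  (0,4): δ = 54.06°  ·
  (0,5): δ = 112.66°  ·
  (1,2): δ = 128.97°  ·
  (1,3): δ = 87.55°  ·
  (1,4): δ = 36.43°  ✓
  (1,5): δ = 22.17°  ✓
  (2,3): δ = 138.58°  ·
  (2,4): δ = 87.46°  ·
  (2,5): δ = 28.86°  ✓
  (3,4): δ = 128.88°  ·
  (3,5): δ = 70.29°  ·
  (4,5): δ = 121.40°  ·
antipodal pairs: 5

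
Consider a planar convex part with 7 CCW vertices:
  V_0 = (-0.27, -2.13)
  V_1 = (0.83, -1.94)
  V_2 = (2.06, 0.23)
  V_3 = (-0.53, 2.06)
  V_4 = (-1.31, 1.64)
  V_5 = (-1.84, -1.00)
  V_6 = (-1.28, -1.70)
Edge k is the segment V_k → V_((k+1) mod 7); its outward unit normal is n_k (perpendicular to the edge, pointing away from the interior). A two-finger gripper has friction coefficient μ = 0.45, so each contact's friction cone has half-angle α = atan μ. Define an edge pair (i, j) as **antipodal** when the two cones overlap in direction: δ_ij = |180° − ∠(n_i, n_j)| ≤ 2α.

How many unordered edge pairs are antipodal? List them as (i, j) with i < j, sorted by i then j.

α = atan 0.45 = 24.23°;  2α = 48.46°
n_0 = (+0.1702, -0.9854)
n_1 = (+0.8700, -0.4931)
n_2 = (+0.5771, +0.8167)
n_3 = (-0.4741, +0.8805)
n_4 = (-0.9804, +0.1968)
n_5 = (-0.7809, -0.6247)
n_6 = (-0.3917, -0.9201)
  (0,1): δ = 129.35°  ·
  (0,2): δ = 45.04°  ✓
  (0,3): δ = 18.50°  ✓
  (0,4): δ = 68.85°  ·
  (0,5): δ = 118.86°  ·
  (0,6): δ = 147.14°  ·
  (1,2): δ = 95.70°  ·
  (1,3): δ = 32.15°  ✓
  (1,4): δ = 18.19°  ✓
  (1,5): δ = 68.21°  ·
  (1,6): δ = 96.48°  ·
  (2,3): δ = 116.46°  ·
  (2,4): δ = 66.11°  ·
  (2,5): δ = 16.10°  ✓
  (2,6): δ = 12.18°  ✓
  (3,4): δ = 129.65°  ·
  (3,5): δ = 79.64°  ·
  (3,6): δ = 51.36°  ·
  (4,5): δ = 129.99°  ·
  (4,6): δ = 101.71°  ·
  (5,6): δ = 151.72°  ·
antipodal pairs: 6

count = 6; pairs: (0,2), (0,3), (1,3), (1,4), (2,5), (2,6)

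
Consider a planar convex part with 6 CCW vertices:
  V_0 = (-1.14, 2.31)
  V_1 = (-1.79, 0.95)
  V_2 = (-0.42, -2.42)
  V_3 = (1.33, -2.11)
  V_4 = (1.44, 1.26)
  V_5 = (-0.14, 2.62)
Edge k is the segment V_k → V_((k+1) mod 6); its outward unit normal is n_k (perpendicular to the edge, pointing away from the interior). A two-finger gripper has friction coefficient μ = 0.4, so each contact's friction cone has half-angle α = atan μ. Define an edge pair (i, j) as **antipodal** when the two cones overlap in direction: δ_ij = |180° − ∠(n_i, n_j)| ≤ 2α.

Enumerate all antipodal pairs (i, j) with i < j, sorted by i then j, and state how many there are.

α = atan 0.4 = 21.80°;  2α = 43.60°
n_0 = (-0.9022, +0.4312)
n_1 = (-0.9264, -0.3766)
n_2 = (+0.1744, -0.9847)
n_3 = (+0.9995, -0.0326)
n_4 = (+0.6524, +0.7579)
n_5 = (-0.2961, +0.9552)
  (0,1): δ = 132.33°  ·
  (0,2): δ = 54.41°  ·
  (0,3): δ = 23.68°  ✓
  (0,4): δ = 74.82°  ·
  (0,5): δ = 132.77°  ·
  (1,2): δ = 102.08°  ·
  (1,3): δ = 23.99°  ✓
  (1,4): δ = 27.16°  ✓
  (1,5): δ = 85.10°  ·
  (2,3): δ = 101.91°  ·
  (2,4): δ = 50.77°  ·
  (2,5): δ = 7.18°  ✓
  (3,4): δ = 128.85°  ·
  (3,5): δ = 70.91°  ·
  (4,5): δ = 122.06°  ·
antipodal pairs: 4

count = 4; pairs: (0,3), (1,3), (1,4), (2,5)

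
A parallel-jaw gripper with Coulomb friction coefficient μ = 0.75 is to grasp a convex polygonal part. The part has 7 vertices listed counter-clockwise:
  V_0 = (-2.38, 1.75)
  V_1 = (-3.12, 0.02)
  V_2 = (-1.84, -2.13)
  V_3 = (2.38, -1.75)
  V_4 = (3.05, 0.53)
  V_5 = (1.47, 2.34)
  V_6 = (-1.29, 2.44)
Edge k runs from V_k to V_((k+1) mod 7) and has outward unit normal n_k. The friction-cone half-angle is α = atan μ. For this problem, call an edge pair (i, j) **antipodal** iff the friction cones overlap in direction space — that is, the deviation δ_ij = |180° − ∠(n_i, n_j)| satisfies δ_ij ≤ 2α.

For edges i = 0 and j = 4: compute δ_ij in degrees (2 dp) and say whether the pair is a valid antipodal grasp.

δ = 64.28°, valid

α = atan 0.75 = 36.87°;  2α = 73.74°
edge 0: e_0 = (-0.74, -1.73);  n_0 = (-0.9194, +0.3933)
edge 4: e_4 = (-1.58, +1.81);  n_4 = (+0.7533, +0.6576)
∠(n_0, n_4) = 115.72°
δ = |180° − 115.72°| = 64.28°
64.28° ≤ 2α = 73.74°  →  valid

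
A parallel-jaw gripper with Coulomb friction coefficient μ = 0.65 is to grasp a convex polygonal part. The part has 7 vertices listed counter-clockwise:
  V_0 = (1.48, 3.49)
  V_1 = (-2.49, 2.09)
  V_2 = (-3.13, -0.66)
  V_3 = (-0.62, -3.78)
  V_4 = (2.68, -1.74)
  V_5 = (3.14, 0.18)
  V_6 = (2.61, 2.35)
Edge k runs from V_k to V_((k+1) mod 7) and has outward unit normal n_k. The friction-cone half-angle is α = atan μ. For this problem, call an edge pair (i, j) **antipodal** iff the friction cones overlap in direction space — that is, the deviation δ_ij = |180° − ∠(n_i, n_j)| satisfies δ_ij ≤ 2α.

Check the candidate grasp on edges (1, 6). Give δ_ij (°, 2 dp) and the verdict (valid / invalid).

δ = 57.85°, valid

α = atan 0.65 = 33.02°;  2α = 66.05°
edge 1: e_1 = (-0.64, -2.75);  n_1 = (-0.9740, +0.2267)
edge 6: e_6 = (-1.13, +1.14);  n_6 = (+0.7102, +0.7040)
∠(n_1, n_6) = 122.15°
δ = |180° − 122.15°| = 57.85°
57.85° ≤ 2α = 66.05°  →  valid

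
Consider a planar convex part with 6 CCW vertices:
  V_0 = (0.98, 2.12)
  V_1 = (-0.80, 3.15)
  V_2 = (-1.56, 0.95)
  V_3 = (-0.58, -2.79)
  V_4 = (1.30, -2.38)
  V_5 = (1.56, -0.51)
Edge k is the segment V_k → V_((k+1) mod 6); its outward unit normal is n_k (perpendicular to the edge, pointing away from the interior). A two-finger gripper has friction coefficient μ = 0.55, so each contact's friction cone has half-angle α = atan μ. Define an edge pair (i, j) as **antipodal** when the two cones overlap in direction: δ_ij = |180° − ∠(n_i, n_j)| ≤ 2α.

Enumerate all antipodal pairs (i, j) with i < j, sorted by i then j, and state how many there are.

count = 6; pairs: (0,2), (0,3), (1,4), (1,5), (2,4), (2,5)

α = atan 0.55 = 28.81°;  2α = 57.62°
n_0 = (+0.5008, +0.8655)
n_1 = (-0.9452, +0.3265)
n_2 = (-0.9673, -0.2535)
n_3 = (+0.2131, -0.9770)
n_4 = (+0.9905, -0.1377)
n_5 = (+0.9765, +0.2154)
  (0,1): δ = 79.00°  ·
  (0,2): δ = 45.26°  ✓
  (0,3): δ = 42.36°  ✓
  (0,4): δ = 112.14°  ·
  (0,5): δ = 132.49°  ·
  (1,2): δ = 146.26°  ·
  (1,3): δ = 58.64°  ·
  (1,4): δ = 11.14°  ✓
  (1,5): δ = 31.49°  ✓
  (2,3): δ = 92.38°  ·
  (2,4): δ = 22.60°  ✓
  (2,5): δ = 2.25°  ✓
  (3,4): δ = 110.22°  ·
  (3,5): δ = 89.87°  ·
  (4,5): δ = 159.65°  ·
antipodal pairs: 6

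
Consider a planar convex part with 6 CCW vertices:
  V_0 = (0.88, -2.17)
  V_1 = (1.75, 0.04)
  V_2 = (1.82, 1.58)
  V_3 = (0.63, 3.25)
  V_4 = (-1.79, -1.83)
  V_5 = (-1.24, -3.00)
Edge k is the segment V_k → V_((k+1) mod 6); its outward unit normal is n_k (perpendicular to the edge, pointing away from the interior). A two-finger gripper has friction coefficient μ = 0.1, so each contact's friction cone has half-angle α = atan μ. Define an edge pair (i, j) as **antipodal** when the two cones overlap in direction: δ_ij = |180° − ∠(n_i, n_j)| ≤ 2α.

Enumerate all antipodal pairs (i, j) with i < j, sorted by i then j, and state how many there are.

α = atan 0.1 = 5.71°;  2α = 11.42°
n_0 = (+0.9305, -0.3663)
n_1 = (+0.9990, -0.0454)
n_2 = (+0.8144, +0.5803)
n_3 = (-0.9028, +0.4301)
n_4 = (-0.9050, -0.4254)
n_5 = (+0.3646, -0.9312)
  (0,1): δ = 161.11°  ·
  (0,2): δ = 123.04°  ·
  (0,3): δ = 3.98°  ✓
  (0,4): δ = 46.67°  ·
  (0,5): δ = 132.87°  ·
  (1,2): δ = 141.92°  ·
  (1,3): δ = 22.87°  ·
  (1,4): δ = 27.78°  ·
  (1,5): δ = 113.98°  ·
  (2,3): δ = 60.94°  ·
  (2,4): δ = 10.30°  ✓
  (2,5): δ = 75.91°  ·
  (3,4): δ = 129.35°  ·
  (3,5): δ = 43.15°  ·
  (4,5): δ = 93.80°  ·
antipodal pairs: 2

count = 2; pairs: (0,3), (2,4)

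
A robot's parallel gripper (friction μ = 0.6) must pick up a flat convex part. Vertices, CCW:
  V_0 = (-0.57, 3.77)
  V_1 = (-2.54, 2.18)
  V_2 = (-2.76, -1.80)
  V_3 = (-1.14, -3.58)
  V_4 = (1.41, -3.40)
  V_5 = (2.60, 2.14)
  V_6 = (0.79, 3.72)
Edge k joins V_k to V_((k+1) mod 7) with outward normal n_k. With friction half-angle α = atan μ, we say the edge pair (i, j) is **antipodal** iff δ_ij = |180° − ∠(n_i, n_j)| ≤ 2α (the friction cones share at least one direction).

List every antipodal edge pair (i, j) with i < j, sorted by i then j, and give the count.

count = 9; pairs: (0,3), (0,4), (1,4), (1,5), (2,4), (2,5), (2,6), (3,5), (3,6)

α = atan 0.6 = 30.96°;  2α = 61.93°
n_0 = (-0.6281, +0.7782)
n_1 = (-0.9985, +0.0552)
n_2 = (-0.7396, -0.6731)
n_3 = (+0.0704, -0.9975)
n_4 = (+0.9777, -0.2100)
n_5 = (+0.6576, +0.7533)
n_6 = (+0.0367, +0.9993)
  (0,1): δ = 132.07°  ·
  (0,2): δ = 86.60°  ·
  (0,3): δ = 34.87°  ✓
  (0,4): δ = 38.97°  ✓
  (0,5): δ = 99.97°  ·
  (0,6): δ = 138.99°  ·
  (1,2): δ = 134.53°  ·
  (1,3): δ = 82.80°  ·
  (1,4): δ = 8.96°  ✓
  (1,5): δ = 52.05°  ✓
  (1,6): δ = 91.06°  ·
  (2,3): δ = 128.27°  ·
  (2,4): δ = 54.43°  ✓
  (2,5): δ = 6.58°  ✓
  (2,6): δ = 45.59°  ✓
  (3,4): δ = 106.16°  ·
  (3,5): δ = 45.16°  ✓
  (3,6): δ = 6.14°  ✓
  (4,5): δ = 119.00°  ·
  (4,6): δ = 79.98°  ·
  (5,6): δ = 140.99°  ·
antipodal pairs: 9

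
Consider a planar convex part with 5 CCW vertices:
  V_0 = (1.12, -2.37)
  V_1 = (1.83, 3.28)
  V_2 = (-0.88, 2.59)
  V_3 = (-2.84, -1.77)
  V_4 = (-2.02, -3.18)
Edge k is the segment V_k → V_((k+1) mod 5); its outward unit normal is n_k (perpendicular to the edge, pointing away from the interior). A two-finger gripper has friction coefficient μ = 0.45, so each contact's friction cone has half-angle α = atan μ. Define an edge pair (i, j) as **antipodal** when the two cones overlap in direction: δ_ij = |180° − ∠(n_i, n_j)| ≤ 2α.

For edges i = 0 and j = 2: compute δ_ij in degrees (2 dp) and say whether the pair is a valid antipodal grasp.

α = atan 0.45 = 24.23°;  2α = 48.46°
edge 0: e_0 = (+0.71, +5.65);  n_0 = (+0.9922, -0.1247)
edge 2: e_2 = (-1.96, -4.36);  n_2 = (-0.9121, +0.4100)
∠(n_0, n_2) = 162.96°
δ = |180° − 162.96°| = 17.04°
17.04° ≤ 2α = 48.46°  →  valid

δ = 17.04°, valid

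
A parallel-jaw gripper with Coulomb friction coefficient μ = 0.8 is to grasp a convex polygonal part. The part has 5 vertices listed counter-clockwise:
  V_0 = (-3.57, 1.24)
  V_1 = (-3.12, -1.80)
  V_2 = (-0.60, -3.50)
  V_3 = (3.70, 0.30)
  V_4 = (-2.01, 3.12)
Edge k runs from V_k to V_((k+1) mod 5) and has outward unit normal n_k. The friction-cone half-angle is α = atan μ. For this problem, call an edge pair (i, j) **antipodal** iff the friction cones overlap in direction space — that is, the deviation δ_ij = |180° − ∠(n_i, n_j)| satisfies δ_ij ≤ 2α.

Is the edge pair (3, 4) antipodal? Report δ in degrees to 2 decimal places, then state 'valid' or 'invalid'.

α = atan 0.8 = 38.66°;  2α = 77.32°
edge 3: e_3 = (-5.71, +2.82);  n_3 = (+0.4428, +0.8966)
edge 4: e_4 = (-1.56, -1.88);  n_4 = (-0.7696, +0.6386)
∠(n_3, n_4) = 76.60°
δ = |180° − 76.60°| = 103.40°
103.40° > 2α = 77.32°  →  invalid

δ = 103.40°, invalid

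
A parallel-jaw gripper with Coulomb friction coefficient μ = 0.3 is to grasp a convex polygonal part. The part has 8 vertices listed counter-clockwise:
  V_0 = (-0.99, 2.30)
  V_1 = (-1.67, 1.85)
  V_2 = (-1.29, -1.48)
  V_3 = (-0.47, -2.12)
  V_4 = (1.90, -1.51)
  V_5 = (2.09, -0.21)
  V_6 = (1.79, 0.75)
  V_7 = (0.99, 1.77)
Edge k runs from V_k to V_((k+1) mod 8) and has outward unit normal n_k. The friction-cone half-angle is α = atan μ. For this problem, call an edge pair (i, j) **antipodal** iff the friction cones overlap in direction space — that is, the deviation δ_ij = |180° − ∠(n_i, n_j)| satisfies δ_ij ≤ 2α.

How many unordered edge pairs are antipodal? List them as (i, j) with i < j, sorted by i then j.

α = atan 0.3 = 16.70°;  2α = 33.40°
n_0 = (-0.5519, +0.8339)
n_1 = (-0.9936, -0.1134)
n_2 = (-0.6153, -0.7883)
n_3 = (+0.2493, -0.9684)
n_4 = (+0.9895, -0.1446)
n_5 = (+0.9545, +0.2983)
n_6 = (+0.7869, +0.6171)
n_7 = (+0.2586, +0.9660)
  (0,1): δ = 116.99°  ·
  (0,2): δ = 71.47°  ·
  (0,3): δ = 19.06°  ✓
  (0,4): δ = 48.19°  ·
  (0,5): δ = 73.86°  ·
  (0,6): δ = 94.61°  ·
  (0,7): δ = 131.52°  ·
  (1,2): δ = 134.48°  ·
  (1,3): δ = 82.08°  ·
  (1,4): δ = 14.83°  ✓
  (1,5): δ = 10.84°  ✓
  (1,6): δ = 31.60°  ✓
  (1,7): δ = 68.50°  ·
  (2,3): δ = 127.59°  ·
  (2,4): δ = 60.34°  ·
  (2,5): δ = 34.67°  ·
  (2,6): δ = 13.92°  ✓
  (2,7): δ = 22.99°  ✓
  (3,4): δ = 112.75°  ·
  (3,5): δ = 87.08°  ·
  (3,6): δ = 66.33°  ·
  (3,7): δ = 29.42°  ✓
  (4,5): δ = 154.33°  ·
  (4,6): δ = 133.58°  ·
  (4,7): δ = 96.67°  ·
  (5,6): δ = 159.25°  ·
  (5,7): δ = 122.34°  ·
  (6,7): δ = 143.09°  ·
antipodal pairs: 7

count = 7; pairs: (0,3), (1,4), (1,5), (1,6), (2,6), (2,7), (3,7)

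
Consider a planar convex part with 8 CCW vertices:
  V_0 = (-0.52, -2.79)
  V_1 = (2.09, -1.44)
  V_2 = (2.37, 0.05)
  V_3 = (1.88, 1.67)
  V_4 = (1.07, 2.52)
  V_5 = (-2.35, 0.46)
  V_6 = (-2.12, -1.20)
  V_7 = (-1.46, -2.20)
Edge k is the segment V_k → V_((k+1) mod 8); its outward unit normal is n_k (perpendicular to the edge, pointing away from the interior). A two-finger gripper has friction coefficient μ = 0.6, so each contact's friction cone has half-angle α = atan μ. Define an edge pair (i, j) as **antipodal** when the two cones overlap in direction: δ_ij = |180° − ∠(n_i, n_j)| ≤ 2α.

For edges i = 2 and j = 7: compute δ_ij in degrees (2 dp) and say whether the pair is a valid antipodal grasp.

δ = 41.06°, valid

α = atan 0.6 = 30.96°;  2α = 61.93°
edge 2: e_2 = (-0.49, +1.62);  n_2 = (+0.9572, +0.2895)
edge 7: e_7 = (+0.94, -0.59);  n_7 = (-0.5316, -0.8470)
∠(n_2, n_7) = 138.94°
δ = |180° − 138.94°| = 41.06°
41.06° ≤ 2α = 61.93°  →  valid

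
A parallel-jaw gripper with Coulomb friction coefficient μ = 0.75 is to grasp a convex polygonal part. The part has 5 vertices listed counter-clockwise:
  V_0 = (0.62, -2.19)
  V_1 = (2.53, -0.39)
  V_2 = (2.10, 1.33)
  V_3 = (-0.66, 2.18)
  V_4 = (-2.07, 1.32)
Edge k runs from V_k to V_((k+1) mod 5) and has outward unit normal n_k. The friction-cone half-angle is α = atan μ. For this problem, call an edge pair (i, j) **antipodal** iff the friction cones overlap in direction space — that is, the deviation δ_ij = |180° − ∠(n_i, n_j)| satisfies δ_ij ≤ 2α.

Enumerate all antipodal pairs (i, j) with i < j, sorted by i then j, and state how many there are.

α = atan 0.75 = 36.87°;  2α = 73.74°
n_0 = (+0.6858, -0.7278)
n_1 = (+0.9701, +0.2425)
n_2 = (+0.2943, +0.9557)
n_3 = (-0.5207, +0.8537)
n_4 = (-0.7937, -0.6083)
  (0,1): δ = 119.27°  ·
  (0,2): δ = 60.42°  ✓
  (0,3): δ = 11.92°  ✓
  (0,4): δ = 84.16°  ·
  (1,2): δ = 121.15°  ·
  (1,3): δ = 72.66°  ✓
  (1,4): δ = 23.43°  ✓
  (2,3): δ = 131.50°  ·
  (2,4): δ = 35.42°  ✓
  (3,4): δ = 83.91°  ·
antipodal pairs: 5

count = 5; pairs: (0,2), (0,3), (1,3), (1,4), (2,4)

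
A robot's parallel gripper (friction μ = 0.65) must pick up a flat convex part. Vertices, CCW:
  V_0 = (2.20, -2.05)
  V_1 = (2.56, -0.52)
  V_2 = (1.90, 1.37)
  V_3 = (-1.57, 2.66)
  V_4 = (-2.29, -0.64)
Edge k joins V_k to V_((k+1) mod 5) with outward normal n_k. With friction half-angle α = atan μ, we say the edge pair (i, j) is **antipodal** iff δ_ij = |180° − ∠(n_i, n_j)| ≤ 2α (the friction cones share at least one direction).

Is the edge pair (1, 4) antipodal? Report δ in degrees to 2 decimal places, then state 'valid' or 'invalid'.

δ = 53.32°, valid

α = atan 0.65 = 33.02°;  2α = 66.05°
edge 1: e_1 = (-0.66, +1.89);  n_1 = (+0.9441, +0.3297)
edge 4: e_4 = (+4.49, -1.41);  n_4 = (-0.2996, -0.9541)
∠(n_1, n_4) = 126.68°
δ = |180° − 126.68°| = 53.32°
53.32° ≤ 2α = 66.05°  →  valid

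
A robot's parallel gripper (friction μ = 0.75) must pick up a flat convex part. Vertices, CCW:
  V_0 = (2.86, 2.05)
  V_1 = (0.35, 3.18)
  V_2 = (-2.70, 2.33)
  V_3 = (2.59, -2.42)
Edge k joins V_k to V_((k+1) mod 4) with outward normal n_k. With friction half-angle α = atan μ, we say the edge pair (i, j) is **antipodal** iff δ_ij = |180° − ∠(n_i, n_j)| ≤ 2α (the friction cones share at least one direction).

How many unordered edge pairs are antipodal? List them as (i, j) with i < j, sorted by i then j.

α = atan 0.75 = 36.87°;  2α = 73.74°
n_0 = (+0.4105, +0.9119)
n_1 = (-0.2685, +0.9633)
n_2 = (-0.6681, -0.7441)
n_3 = (+0.9982, -0.0603)
  (0,1): δ = 140.19°  ·
  (0,2): δ = 17.68°  ✓
  (0,3): δ = 110.78°  ·
  (1,2): δ = 57.49°  ✓
  (1,3): δ = 70.97°  ✓
  (2,3): δ = 51.54°  ✓
antipodal pairs: 4

count = 4; pairs: (0,2), (1,2), (1,3), (2,3)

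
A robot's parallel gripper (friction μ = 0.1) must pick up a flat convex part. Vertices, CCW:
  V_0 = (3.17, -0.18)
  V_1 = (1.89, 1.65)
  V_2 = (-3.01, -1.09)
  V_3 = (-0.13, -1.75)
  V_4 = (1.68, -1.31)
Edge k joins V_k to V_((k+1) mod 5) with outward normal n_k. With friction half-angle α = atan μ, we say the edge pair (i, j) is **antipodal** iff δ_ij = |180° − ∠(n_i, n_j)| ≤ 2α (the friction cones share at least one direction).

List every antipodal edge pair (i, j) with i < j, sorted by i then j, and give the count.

α = atan 0.1 = 5.71°;  2α = 11.42°
n_0 = (+0.8194, +0.5732)
n_1 = (-0.4881, +0.8728)
n_2 = (-0.2234, -0.9747)
n_3 = (+0.2362, -0.9717)
n_4 = (+0.6043, -0.7968)
  (0,1): δ = 95.76°  ·
  (0,2): δ = 42.12°  ·
  (0,3): δ = 68.69°  ·
  (0,4): δ = 92.21°  ·
  (1,2): δ = 42.12°  ·
  (1,3): δ = 15.55°  ·
  (1,4): δ = 7.96°  ✓
  (2,3): δ = 153.43°  ·
  (2,4): δ = 129.92°  ·
  (3,4): δ = 156.49°  ·
antipodal pairs: 1

count = 1; pairs: (1,4)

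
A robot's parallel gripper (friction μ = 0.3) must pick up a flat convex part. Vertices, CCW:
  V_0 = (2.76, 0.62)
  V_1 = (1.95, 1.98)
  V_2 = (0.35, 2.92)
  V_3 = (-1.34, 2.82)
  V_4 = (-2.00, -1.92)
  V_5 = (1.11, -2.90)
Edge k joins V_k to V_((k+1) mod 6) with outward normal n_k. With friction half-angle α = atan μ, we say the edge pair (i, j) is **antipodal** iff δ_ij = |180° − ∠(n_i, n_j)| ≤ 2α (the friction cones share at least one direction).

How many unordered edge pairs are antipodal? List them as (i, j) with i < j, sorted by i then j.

α = atan 0.3 = 16.70°;  2α = 33.40°
n_0 = (+0.8592, +0.5117)
n_1 = (+0.5065, +0.8622)
n_2 = (-0.0591, +0.9983)
n_3 = (-0.9904, +0.1379)
n_4 = (-0.3005, -0.9538)
n_5 = (+0.9055, -0.4244)
  (0,1): δ = 151.21°  ·
  (0,2): δ = 117.39°  ·
  (0,3): δ = 38.70°  ·
  (0,4): δ = 41.73°  ·
  (0,5): δ = 124.11°  ·
  (1,2): δ = 146.18°  ·
  (1,3): δ = 67.49°  ·
  (1,4): δ = 12.94°  ✓
  (1,5): δ = 95.32°  ·
  (2,3): δ = 101.31°  ·
  (2,4): δ = 20.88°  ✓
  (2,5): δ = 61.50°  ·
  (3,4): δ = 99.56°  ·
  (3,5): δ = 17.19°  ✓
  (4,5): δ = 97.62°  ·
antipodal pairs: 3

count = 3; pairs: (1,4), (2,4), (3,5)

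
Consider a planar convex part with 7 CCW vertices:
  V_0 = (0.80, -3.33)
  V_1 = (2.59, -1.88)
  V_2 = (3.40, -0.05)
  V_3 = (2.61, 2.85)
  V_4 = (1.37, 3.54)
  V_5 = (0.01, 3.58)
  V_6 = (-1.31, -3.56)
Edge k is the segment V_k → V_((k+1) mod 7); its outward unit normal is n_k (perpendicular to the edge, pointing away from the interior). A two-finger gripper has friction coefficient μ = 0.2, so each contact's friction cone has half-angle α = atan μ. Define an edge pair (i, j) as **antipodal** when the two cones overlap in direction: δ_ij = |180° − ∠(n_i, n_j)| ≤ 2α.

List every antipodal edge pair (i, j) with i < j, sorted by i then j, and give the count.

count = 2; pairs: (1,5), (4,6)

α = atan 0.2 = 11.31°;  2α = 22.62°
n_0 = (+0.6294, -0.7770)
n_1 = (+0.9144, -0.4047)
n_2 = (+0.9648, +0.2628)
n_3 = (+0.4862, +0.8738)
n_4 = (+0.0294, +0.9996)
n_5 = (-0.9833, +0.1818)
n_6 = (+0.1084, -0.9941)
  (0,1): δ = 152.88°  ·
  (0,2): δ = 113.77°  ·
  (0,3): δ = 68.10°  ·
  (0,4): δ = 40.69°  ·
  (0,5): δ = 40.52°  ·
  (0,6): δ = 147.21°  ·
  (1,2): δ = 140.89°  ·
  (1,3): δ = 95.22°  ·
  (1,4): δ = 67.81°  ·
  (1,5): δ = 13.40°  ✓
  (1,6): δ = 120.10°  ·
  (2,3): δ = 134.33°  ·
  (2,4): δ = 106.92°  ·
  (2,5): δ = 25.71°  ·
  (2,6): δ = 80.98°  ·
  (3,4): δ = 152.59°  ·
  (3,5): δ = 71.38°  ·
  (3,6): δ = 35.31°  ·
  (4,5): δ = 98.79°  ·
  (4,6): δ = 7.91°  ✓
  (5,6): δ = 73.30°  ·
antipodal pairs: 2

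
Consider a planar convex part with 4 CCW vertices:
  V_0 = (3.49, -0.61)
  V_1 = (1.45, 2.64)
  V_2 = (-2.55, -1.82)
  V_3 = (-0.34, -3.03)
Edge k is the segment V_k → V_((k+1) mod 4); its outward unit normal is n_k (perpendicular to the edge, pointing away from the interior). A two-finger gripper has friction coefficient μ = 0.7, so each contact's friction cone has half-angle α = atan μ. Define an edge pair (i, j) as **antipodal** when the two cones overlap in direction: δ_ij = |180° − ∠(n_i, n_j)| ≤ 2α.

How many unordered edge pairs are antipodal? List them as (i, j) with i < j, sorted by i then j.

α = atan 0.7 = 34.99°;  2α = 69.98°
n_0 = (+0.8470, +0.5316)
n_1 = (-0.7445, +0.6677)
n_2 = (-0.4802, -0.8771)
n_3 = (+0.5342, -0.8454)
  (0,1): δ = 74.00°  ·
  (0,2): δ = 29.18°  ✓
  (0,3): δ = 90.17°  ·
  (1,2): δ = 76.81°  ·
  (1,3): δ = 15.83°  ✓
  (2,3): δ = 119.01°  ·
antipodal pairs: 2

count = 2; pairs: (0,2), (1,3)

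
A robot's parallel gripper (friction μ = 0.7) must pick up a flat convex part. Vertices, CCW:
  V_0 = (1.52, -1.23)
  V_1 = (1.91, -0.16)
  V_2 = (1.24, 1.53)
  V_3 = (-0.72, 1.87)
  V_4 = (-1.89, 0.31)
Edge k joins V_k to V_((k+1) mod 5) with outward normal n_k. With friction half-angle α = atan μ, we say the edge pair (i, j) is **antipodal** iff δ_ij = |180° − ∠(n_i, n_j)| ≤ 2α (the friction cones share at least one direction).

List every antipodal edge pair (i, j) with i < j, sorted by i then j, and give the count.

count = 4; pairs: (0,3), (1,3), (1,4), (2,4)

α = atan 0.7 = 34.99°;  2α = 69.98°
n_0 = (+0.9395, -0.3424)
n_1 = (+0.9296, +0.3685)
n_2 = (+0.1709, +0.9853)
n_3 = (-0.8000, +0.6000)
n_4 = (-0.4116, -0.9114)
  (0,1): δ = 138.35°  ·
  (0,2): δ = 79.82°  ·
  (0,3): δ = 16.84°  ✓
  (0,4): δ = 85.72°  ·
  (1,2): δ = 121.47°  ·
  (1,3): δ = 58.50°  ✓
  (1,4): δ = 44.07°  ✓
  (2,3): δ = 117.03°  ·
  (2,4): δ = 14.46°  ✓
  (3,4): δ = 77.43°  ·
antipodal pairs: 4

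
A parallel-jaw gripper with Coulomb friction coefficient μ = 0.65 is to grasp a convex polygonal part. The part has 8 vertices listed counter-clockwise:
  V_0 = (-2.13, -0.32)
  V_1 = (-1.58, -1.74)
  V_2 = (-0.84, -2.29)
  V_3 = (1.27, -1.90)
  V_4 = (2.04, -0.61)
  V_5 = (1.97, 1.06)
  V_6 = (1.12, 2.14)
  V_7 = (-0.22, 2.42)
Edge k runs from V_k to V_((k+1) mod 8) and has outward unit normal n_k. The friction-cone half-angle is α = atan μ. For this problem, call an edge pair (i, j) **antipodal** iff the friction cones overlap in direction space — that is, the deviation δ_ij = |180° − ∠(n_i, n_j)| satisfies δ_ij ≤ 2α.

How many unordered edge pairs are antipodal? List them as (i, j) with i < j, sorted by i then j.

α = atan 0.65 = 33.02°;  2α = 66.05°
n_0 = (-0.9325, -0.3612)
n_1 = (-0.5965, -0.8026)
n_2 = (+0.1818, -0.9833)
n_3 = (+0.8587, -0.5125)
n_4 = (+0.9991, +0.0419)
n_5 = (+0.7858, +0.6185)
n_6 = (+0.2045, +0.9789)
n_7 = (-0.8204, +0.5719)
  (0,1): δ = 147.79°  ·
  (0,2): δ = 100.70°  ·
  (0,3): δ = 52.01°  ✓
  (0,4): δ = 18.77°  ✓
  (0,5): δ = 17.03°  ✓
  (0,6): δ = 57.02°  ✓
  (0,7): δ = 123.95°  ·
  (1,2): δ = 132.91°  ·
  (1,3): δ = 84.21°  ·
  (1,4): δ = 50.98°  ✓
  (1,5): δ = 15.17°  ✓
  (1,6): δ = 24.82°  ✓
  (1,7): δ = 91.74°  ·
  (2,3): δ = 131.30°  ·
  (2,4): δ = 98.07°  ·
  (2,5): δ = 62.27°  ✓
  (2,6): δ = 22.27°  ✓
  (2,7): δ = 44.65°  ✓
  (3,4): δ = 146.77°  ·
  (3,5): δ = 110.96°  ·
  (3,6): δ = 70.97°  ·
  (3,7): δ = 4.05°  ✓
  (4,5): δ = 144.20°  ·
  (4,6): δ = 104.20°  ·
  (4,7): δ = 37.28°  ✓
  (5,6): δ = 140.01°  ·
  (5,7): δ = 73.08°  ·
  (6,7): δ = 113.08°  ·
antipodal pairs: 12

count = 12; pairs: (0,3), (0,4), (0,5), (0,6), (1,4), (1,5), (1,6), (2,5), (2,6), (2,7), (3,7), (4,7)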